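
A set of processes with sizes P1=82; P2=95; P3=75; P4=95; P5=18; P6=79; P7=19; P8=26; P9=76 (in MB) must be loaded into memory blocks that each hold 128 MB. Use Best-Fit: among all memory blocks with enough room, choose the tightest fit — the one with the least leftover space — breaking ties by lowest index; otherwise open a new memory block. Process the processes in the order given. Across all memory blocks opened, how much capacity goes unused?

203

P1 (82 MB) → memory block 1 (remaining 46 MB)
P2 (95 MB) → memory block 2 (remaining 33 MB)
P3 (75 MB) → memory block 3 (remaining 53 MB)
P4 (95 MB) → memory block 4 (remaining 33 MB)
P5 (18 MB) → memory block 2 (remaining 15 MB)
P6 (79 MB) → memory block 5 (remaining 49 MB)
P7 (19 MB) → memory block 4 (remaining 14 MB)
P8 (26 MB) → memory block 1 (remaining 20 MB)
P9 (76 MB) → memory block 6 (remaining 52 MB)
6 memory blocks × 128 MB = 768 MB; used 565 MB; unused 203 MB.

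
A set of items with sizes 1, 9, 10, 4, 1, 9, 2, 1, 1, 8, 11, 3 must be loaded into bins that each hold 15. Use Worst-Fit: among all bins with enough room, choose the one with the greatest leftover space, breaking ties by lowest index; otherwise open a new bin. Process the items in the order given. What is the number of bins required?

Put 1 in bin 1; 14 remain.
Put 9 in bin 1; 5 remain.
Put 10 in bin 2; 5 remain.
Put 4 in bin 1; 1 remain.
Put 1 in bin 2; 4 remain.
Put 9 in bin 3; 6 remain.
Put 2 in bin 3; 4 remain.
Put 1 in bin 2; 3 remain.
Put 1 in bin 3; 3 remain.
Put 8 in bin 4; 7 remain.
Put 11 in bin 5; 4 remain.
Put 3 in bin 4; 4 remain.
Final bins: [1,9,4] [10,1,1] [9,2,1] [8,3] [11].

5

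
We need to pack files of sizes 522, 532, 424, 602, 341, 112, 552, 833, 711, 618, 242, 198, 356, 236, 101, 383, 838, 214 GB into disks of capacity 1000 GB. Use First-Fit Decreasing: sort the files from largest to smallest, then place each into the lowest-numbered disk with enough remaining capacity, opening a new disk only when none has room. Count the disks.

9

Sorted descending: 838, 833, 711, 618, 602, 552, 532, 522, 424, 383, 356, 341, 242, 236, 214, 198, 112, 101.
Put 838 GB in disk 1; 162 GB remain.
Put 833 GB in disk 2; 167 GB remain.
Put 711 GB in disk 3; 289 GB remain.
Put 618 GB in disk 4; 382 GB remain.
Put 602 GB in disk 5; 398 GB remain.
Put 552 GB in disk 6; 448 GB remain.
Put 532 GB in disk 7; 468 GB remain.
Put 522 GB in disk 8; 478 GB remain.
Put 424 GB in disk 6; 24 GB remain.
Put 383 GB in disk 5; 15 GB remain.
Put 356 GB in disk 4; 26 GB remain.
Put 341 GB in disk 7; 127 GB remain.
Put 242 GB in disk 3; 47 GB remain.
Put 236 GB in disk 8; 242 GB remain.
Put 214 GB in disk 8; 28 GB remain.
Put 198 GB in disk 9; 802 GB remain.
Put 112 GB in disk 1; 50 GB remain.
Put 101 GB in disk 2; 66 GB remain.
Final disks: [838,112] [833,101] [711,242] [618,356] [602,383] [552,424] [532,341] [522,236,214] [198].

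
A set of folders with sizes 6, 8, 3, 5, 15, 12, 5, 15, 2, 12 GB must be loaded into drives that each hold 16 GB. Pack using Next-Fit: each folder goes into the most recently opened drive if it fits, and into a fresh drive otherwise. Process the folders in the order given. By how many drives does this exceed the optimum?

Next-Fit: [6,8] [3,5] [15] [12] [5] [15] [2,12] → 7 drives.
Total size 83 GB; any packing needs at least ⌈83/16⌉ = 6 drives.
An optimal packing achieves that bound: [15] [15] [12,3] [12,2] [8,6] [5,5] → 6 drives.
Excess: 7 − 6 = 1.

1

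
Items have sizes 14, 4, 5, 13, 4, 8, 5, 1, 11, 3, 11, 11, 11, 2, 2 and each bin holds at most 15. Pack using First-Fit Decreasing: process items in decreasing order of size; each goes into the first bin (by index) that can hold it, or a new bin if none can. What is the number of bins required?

8 bins

Sorted descending: 14, 13, 11, 11, 11, 11, 8, 5, 5, 4, 4, 3, 2, 2, 1.
Put 14 in bin 1; 1 remain.
Put 13 in bin 2; 2 remain.
Put 11 in bin 3; 4 remain.
Put 11 in bin 4; 4 remain.
Put 11 in bin 5; 4 remain.
Put 11 in bin 6; 4 remain.
Put 8 in bin 7; 7 remain.
Put 5 in bin 7; 2 remain.
Put 5 in bin 8; 10 remain.
Put 4 in bin 3; 0 remain.
Put 4 in bin 4; 0 remain.
Put 3 in bin 5; 1 remain.
Put 2 in bin 2; 0 remain.
Put 2 in bin 6; 2 remain.
Put 1 in bin 1; 0 remain.
Final bins: [14,1] [13,2] [11,4] [11,4] [11,3] [11,2] [8,5] [5].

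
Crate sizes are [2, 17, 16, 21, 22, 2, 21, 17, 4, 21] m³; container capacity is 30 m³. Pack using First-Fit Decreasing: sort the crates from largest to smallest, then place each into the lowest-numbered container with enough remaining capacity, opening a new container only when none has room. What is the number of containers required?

Sorted descending: 22, 21, 21, 21, 17, 17, 16, 4, 2, 2.
22 m³ → container 1 (remaining 8 m³)
21 m³ → container 2 (remaining 9 m³)
21 m³ → container 3 (remaining 9 m³)
21 m³ → container 4 (remaining 9 m³)
17 m³ → container 5 (remaining 13 m³)
17 m³ → container 6 (remaining 13 m³)
16 m³ → container 7 (remaining 14 m³)
4 m³ → container 1 (remaining 4 m³)
2 m³ → container 1 (remaining 2 m³)
2 m³ → container 1 (remaining 0 m³)

7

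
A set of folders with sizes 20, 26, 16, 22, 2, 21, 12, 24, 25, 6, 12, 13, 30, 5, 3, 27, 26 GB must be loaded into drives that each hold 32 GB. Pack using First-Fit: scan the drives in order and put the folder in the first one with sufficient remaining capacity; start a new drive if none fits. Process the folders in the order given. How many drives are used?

11

Put 20 GB in drive 1; 12 GB remain.
Put 26 GB in drive 2; 6 GB remain.
Put 16 GB in drive 3; 16 GB remain.
Put 22 GB in drive 4; 10 GB remain.
Put 2 GB in drive 1; 10 GB remain.
Put 21 GB in drive 5; 11 GB remain.
Put 12 GB in drive 3; 4 GB remain.
Put 24 GB in drive 6; 8 GB remain.
Put 25 GB in drive 7; 7 GB remain.
Put 6 GB in drive 1; 4 GB remain.
Put 12 GB in drive 8; 20 GB remain.
Put 13 GB in drive 8; 7 GB remain.
Put 30 GB in drive 9; 2 GB remain.
Put 5 GB in drive 2; 1 GB remain.
Put 3 GB in drive 1; 1 GB remain.
Put 27 GB in drive 10; 5 GB remain.
Put 26 GB in drive 11; 6 GB remain.
Final drives: [20,2,6,3] [26,5] [16,12] [22] [21] [24] [25] [12,13] [30] [27] [26].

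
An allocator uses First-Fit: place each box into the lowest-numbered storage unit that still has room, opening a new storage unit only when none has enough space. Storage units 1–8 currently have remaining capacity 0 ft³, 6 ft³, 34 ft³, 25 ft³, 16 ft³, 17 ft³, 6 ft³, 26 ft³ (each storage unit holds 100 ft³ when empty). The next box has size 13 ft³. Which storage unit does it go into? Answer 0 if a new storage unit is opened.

3

Storage units with room: storage unit 3 (34 ft³), storage unit 4 (25 ft³), storage unit 5 (16 ft³), storage unit 6 (17 ft³), storage unit 8 (26 ft³).
The first with room is storage unit 3.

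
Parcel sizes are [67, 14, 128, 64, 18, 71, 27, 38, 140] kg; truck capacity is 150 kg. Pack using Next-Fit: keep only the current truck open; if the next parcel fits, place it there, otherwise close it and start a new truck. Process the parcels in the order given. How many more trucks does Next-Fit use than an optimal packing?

Next-Fit: [67,14] [128] [64,18] [71,27,38] [140] → 5 trucks.
Total size 567 kg; any packing needs at least ⌈567/150⌉ = 4 trucks.
An optimal packing achieves that bound: [140] [128,18] [71,67] [64,38,27,14] → 4 trucks.
Excess: 5 − 4 = 1.

1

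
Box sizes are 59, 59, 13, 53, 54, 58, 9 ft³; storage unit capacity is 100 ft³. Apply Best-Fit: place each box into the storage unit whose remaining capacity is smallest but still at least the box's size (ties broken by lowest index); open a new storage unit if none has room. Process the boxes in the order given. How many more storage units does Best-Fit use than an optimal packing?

Best-Fit: [59,13,9] [59] [53] [54] [58] → 5 storage units.
5 boxes exceed 50 ft³ (half the capacity), and no two of those can share a storage unit, so at least 5 storage units are needed.
So 5 is already optimal.

0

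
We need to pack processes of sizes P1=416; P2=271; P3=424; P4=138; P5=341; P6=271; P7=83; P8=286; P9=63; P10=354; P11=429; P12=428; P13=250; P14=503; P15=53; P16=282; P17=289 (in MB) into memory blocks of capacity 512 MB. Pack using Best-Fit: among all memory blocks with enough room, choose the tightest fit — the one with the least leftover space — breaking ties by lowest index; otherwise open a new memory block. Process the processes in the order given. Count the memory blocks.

13

Put P1 (416 MB) in memory block 1; 96 MB remain.
Put P2 (271 MB) in memory block 2; 241 MB remain.
Put P3 (424 MB) in memory block 3; 88 MB remain.
Put P4 (138 MB) in memory block 2; 103 MB remain.
Put P5 (341 MB) in memory block 4; 171 MB remain.
Put P6 (271 MB) in memory block 5; 241 MB remain.
Put P7 (83 MB) in memory block 3; 5 MB remain.
Put P8 (286 MB) in memory block 6; 226 MB remain.
Put P9 (63 MB) in memory block 1; 33 MB remain.
Put P10 (354 MB) in memory block 7; 158 MB remain.
Put P11 (429 MB) in memory block 8; 83 MB remain.
Put P12 (428 MB) in memory block 9; 84 MB remain.
Put P13 (250 MB) in memory block 10; 262 MB remain.
Put P14 (503 MB) in memory block 11; 9 MB remain.
Put P15 (53 MB) in memory block 8; 30 MB remain.
Put P16 (282 MB) in memory block 12; 230 MB remain.
Put P17 (289 MB) in memory block 13; 223 MB remain.
Final memory blocks: [416,63] [271,138] [424,83] [341] [271] [286] [354] [429,53] [428] [250] [503] [282] [289].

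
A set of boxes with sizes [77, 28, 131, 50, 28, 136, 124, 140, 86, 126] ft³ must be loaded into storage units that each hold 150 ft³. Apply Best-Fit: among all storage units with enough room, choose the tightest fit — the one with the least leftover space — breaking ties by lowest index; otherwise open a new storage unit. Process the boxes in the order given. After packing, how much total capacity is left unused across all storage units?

124

77 ft³ → storage unit 1 (remaining 73 ft³)
28 ft³ → storage unit 1 (remaining 45 ft³)
131 ft³ → storage unit 2 (remaining 19 ft³)
50 ft³ → storage unit 3 (remaining 100 ft³)
28 ft³ → storage unit 1 (remaining 17 ft³)
136 ft³ → storage unit 4 (remaining 14 ft³)
124 ft³ → storage unit 5 (remaining 26 ft³)
140 ft³ → storage unit 6 (remaining 10 ft³)
86 ft³ → storage unit 3 (remaining 14 ft³)
126 ft³ → storage unit 7 (remaining 24 ft³)
7 storage units × 150 ft³ = 1050 ft³; used 926 ft³; unused 124 ft³.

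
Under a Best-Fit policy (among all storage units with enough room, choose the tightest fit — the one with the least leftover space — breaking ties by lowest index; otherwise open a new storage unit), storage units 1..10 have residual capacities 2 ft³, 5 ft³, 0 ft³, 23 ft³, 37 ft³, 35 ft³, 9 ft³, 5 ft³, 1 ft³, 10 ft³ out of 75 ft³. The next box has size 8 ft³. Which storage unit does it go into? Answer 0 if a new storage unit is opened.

7

Storage units with room: storage unit 4 (23 ft³), storage unit 5 (37 ft³), storage unit 6 (35 ft³), storage unit 7 (9 ft³), storage unit 10 (10 ft³).
Tightest fit is storage unit 7 with 9 ft³ free.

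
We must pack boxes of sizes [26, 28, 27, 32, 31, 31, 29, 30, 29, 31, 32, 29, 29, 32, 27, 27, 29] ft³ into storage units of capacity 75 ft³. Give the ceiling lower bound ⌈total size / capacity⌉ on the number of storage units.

7 storage units

Total size = 26 + 28 + 27 + 32 + 31 + 31 + 29 + 30 + 29 + 31 + 32 + 29 + 29 + 32 + 27 + 27 + 29 = 499 ft³.
⌈499 / 75⌉ = 7.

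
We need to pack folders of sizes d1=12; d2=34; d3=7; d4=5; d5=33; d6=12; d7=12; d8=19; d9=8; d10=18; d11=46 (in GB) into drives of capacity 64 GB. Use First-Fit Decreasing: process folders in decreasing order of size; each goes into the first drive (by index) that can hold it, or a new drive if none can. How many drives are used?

Sorted descending: 46, 34, 33, 19, 18, 12, 12, 12, 8, 7, 5.
46 GB → drive 1 (remaining 18 GB)
34 GB → drive 2 (remaining 30 GB)
33 GB → drive 3 (remaining 31 GB)
19 GB → drive 2 (remaining 11 GB)
18 GB → drive 1 (remaining 0 GB)
12 GB → drive 3 (remaining 19 GB)
12 GB → drive 3 (remaining 7 GB)
12 GB → drive 4 (remaining 52 GB)
8 GB → drive 2 (remaining 3 GB)
7 GB → drive 3 (remaining 0 GB)
5 GB → drive 4 (remaining 47 GB)
Final drives: [46,18] [34,19,8] [33,12,12,7] [12,5].

4 drives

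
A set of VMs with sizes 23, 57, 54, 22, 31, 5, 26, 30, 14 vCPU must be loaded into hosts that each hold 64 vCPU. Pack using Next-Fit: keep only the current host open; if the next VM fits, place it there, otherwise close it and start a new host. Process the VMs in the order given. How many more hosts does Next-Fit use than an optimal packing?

1

Next-Fit: [23] [57] [54] [22,31,5] [26,30] [14] → 6 hosts.
Total size 262 vCPU; any packing needs at least ⌈262/64⌉ = 5 hosts.
An optimal packing achieves that bound: [57,5] [54] [31,30] [26,23,14] [22] → 5 hosts.
Excess: 6 − 5 = 1.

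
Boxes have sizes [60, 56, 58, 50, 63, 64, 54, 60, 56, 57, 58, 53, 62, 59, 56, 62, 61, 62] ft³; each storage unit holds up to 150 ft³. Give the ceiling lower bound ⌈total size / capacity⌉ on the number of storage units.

8 storage units

Total size = 60 + 56 + 58 + 50 + 63 + 64 + 54 + 60 + 56 + 57 + 58 + 53 + 62 + 59 + 56 + 62 + 61 + 62 = 1051 ft³.
⌈1051 / 150⌉ = 8.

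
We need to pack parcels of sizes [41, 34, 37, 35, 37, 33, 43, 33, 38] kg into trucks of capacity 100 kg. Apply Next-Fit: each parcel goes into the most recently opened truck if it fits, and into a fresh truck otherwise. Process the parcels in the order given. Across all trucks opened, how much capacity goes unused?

41 kg → truck 1 (remaining 59 kg)
34 kg → truck 1 (remaining 25 kg)
37 kg → truck 2 (remaining 63 kg)
35 kg → truck 2 (remaining 28 kg)
37 kg → truck 3 (remaining 63 kg)
33 kg → truck 3 (remaining 30 kg)
43 kg → truck 4 (remaining 57 kg)
33 kg → truck 4 (remaining 24 kg)
38 kg → truck 5 (remaining 62 kg)
5 trucks × 100 kg = 500 kg; used 331 kg; unused 169 kg.

169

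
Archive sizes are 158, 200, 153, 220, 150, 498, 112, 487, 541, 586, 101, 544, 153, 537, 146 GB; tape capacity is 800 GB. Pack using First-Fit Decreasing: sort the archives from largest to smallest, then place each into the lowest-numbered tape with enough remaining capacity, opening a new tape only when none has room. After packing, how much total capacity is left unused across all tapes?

214

Sorted descending: 586, 544, 541, 537, 498, 487, 220, 200, 158, 153, 153, 150, 146, 112, 101.
586 GB → tape 1 (remaining 214 GB)
544 GB → tape 2 (remaining 256 GB)
541 GB → tape 3 (remaining 259 GB)
537 GB → tape 4 (remaining 263 GB)
498 GB → tape 5 (remaining 302 GB)
487 GB → tape 6 (remaining 313 GB)
220 GB → tape 2 (remaining 36 GB)
200 GB → tape 1 (remaining 14 GB)
158 GB → tape 3 (remaining 101 GB)
153 GB → tape 4 (remaining 110 GB)
153 GB → tape 5 (remaining 149 GB)
150 GB → tape 6 (remaining 163 GB)
146 GB → tape 5 (remaining 3 GB)
112 GB → tape 6 (remaining 51 GB)
101 GB → tape 3 (remaining 0 GB)
6 tapes × 800 GB = 4800 GB; used 4586 GB; unused 214 GB.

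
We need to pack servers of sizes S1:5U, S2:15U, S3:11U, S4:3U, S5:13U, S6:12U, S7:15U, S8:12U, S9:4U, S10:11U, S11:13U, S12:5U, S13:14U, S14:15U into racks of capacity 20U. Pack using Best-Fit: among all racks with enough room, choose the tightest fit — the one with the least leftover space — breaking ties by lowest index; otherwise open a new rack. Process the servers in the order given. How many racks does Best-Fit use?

rack 1: place S1 (5U), 15U left
rack 1: place S2 (15U), 0U left
rack 2: place S3 (11U), 9U left
rack 2: place S4 (3U), 6U left
rack 3: place S5 (13U), 7U left
rack 4: place S6 (12U), 8U left
rack 5: place S7 (15U), 5U left
rack 6: place S8 (12U), 8U left
rack 5: place S9 (4U), 1U left
rack 7: place S10 (11U), 9U left
rack 8: place S11 (13U), 7U left
rack 2: place S12 (5U), 1U left
rack 9: place S13 (14U), 6U left
rack 10: place S14 (15U), 5U left

10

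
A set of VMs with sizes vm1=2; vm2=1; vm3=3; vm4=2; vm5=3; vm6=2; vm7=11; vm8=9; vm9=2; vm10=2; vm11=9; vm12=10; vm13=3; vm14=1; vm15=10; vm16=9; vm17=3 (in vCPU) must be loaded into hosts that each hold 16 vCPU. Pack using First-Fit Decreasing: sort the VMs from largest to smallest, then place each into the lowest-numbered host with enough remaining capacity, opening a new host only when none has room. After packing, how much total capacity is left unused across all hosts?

Sorted descending: 11, 10, 10, 9, 9, 9, 3, 3, 3, 3, 2, 2, 2, 2, 2, 1, 1.
Put 11 vCPU in host 1; 5 vCPU remain.
Put 10 vCPU in host 2; 6 vCPU remain.
Put 10 vCPU in host 3; 6 vCPU remain.
Put 9 vCPU in host 4; 7 vCPU remain.
Put 9 vCPU in host 5; 7 vCPU remain.
Put 9 vCPU in host 6; 7 vCPU remain.
Put 3 vCPU in host 1; 2 vCPU remain.
Put 3 vCPU in host 2; 3 vCPU remain.
Put 3 vCPU in host 2; 0 vCPU remain.
Put 3 vCPU in host 3; 3 vCPU remain.
Put 2 vCPU in host 1; 0 vCPU remain.
Put 2 vCPU in host 3; 1 vCPU remain.
Put 2 vCPU in host 4; 5 vCPU remain.
Put 2 vCPU in host 4; 3 vCPU remain.
Put 2 vCPU in host 4; 1 vCPU remain.
Put 1 vCPU in host 3; 0 vCPU remain.
Put 1 vCPU in host 4; 0 vCPU remain.
6 hosts × 16 vCPU = 96 vCPU; used 82 vCPU; unused 14 vCPU.

14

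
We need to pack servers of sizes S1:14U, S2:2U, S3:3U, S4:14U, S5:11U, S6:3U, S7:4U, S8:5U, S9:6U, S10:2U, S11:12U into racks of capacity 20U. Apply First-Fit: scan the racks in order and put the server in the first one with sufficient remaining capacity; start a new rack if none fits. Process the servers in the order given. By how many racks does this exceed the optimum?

First-Fit: [14,2,3] [14,3,2] [11,4,5] [6,12] → 4 racks.
Total size 76U; any packing needs at least ⌈76/20⌉ = 4 racks.
So 4 is already optimal.

0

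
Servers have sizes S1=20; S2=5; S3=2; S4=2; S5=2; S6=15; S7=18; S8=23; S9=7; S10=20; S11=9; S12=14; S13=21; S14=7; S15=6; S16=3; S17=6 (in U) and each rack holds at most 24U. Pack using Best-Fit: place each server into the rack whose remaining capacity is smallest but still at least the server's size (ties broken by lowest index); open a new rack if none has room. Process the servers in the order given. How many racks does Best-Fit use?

8 racks

S1 (20U) → rack 1 (remaining 4U)
S2 (5U) → rack 2 (remaining 19U)
S3 (2U) → rack 1 (remaining 2U)
S4 (2U) → rack 1 (remaining 0U)
S5 (2U) → rack 2 (remaining 17U)
S6 (15U) → rack 2 (remaining 2U)
S7 (18U) → rack 3 (remaining 6U)
S8 (23U) → rack 4 (remaining 1U)
S9 (7U) → rack 5 (remaining 17U)
S10 (20U) → rack 6 (remaining 4U)
S11 (9U) → rack 5 (remaining 8U)
S12 (14U) → rack 7 (remaining 10U)
S13 (21U) → rack 8 (remaining 3U)
S14 (7U) → rack 5 (remaining 1U)
S15 (6U) → rack 3 (remaining 0U)
S16 (3U) → rack 8 (remaining 0U)
S17 (6U) → rack 7 (remaining 4U)
Final racks: [20,2,2] [5,2,15] [18,6] [23] [7,9,7] [20] [14,6] [21,3].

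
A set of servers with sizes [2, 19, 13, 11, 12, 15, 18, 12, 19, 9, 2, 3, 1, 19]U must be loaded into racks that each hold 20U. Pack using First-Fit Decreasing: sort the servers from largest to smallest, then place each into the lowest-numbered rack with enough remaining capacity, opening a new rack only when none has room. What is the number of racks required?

9 racks

Sorted descending: 19, 19, 19, 18, 15, 13, 12, 12, 11, 9, 3, 2, 2, 1.
19U → rack 1 (remaining 1U)
19U → rack 2 (remaining 1U)
19U → rack 3 (remaining 1U)
18U → rack 4 (remaining 2U)
15U → rack 5 (remaining 5U)
13U → rack 6 (remaining 7U)
12U → rack 7 (remaining 8U)
12U → rack 8 (remaining 8U)
11U → rack 9 (remaining 9U)
9U → rack 9 (remaining 0U)
3U → rack 5 (remaining 2U)
2U → rack 4 (remaining 0U)
2U → rack 5 (remaining 0U)
1U → rack 1 (remaining 0U)
Final racks: [19,1] [19] [19] [18,2] [15,3,2] [13] [12] [12] [11,9].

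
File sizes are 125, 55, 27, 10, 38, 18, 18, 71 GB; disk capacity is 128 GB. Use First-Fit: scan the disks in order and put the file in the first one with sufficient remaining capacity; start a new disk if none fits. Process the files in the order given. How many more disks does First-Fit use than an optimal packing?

0

First-Fit: [125] [55,27,10,18,18] [38,71] → 3 disks.
Total size 362 GB; any packing needs at least ⌈362/128⌉ = 3 disks.
So 3 is already optimal.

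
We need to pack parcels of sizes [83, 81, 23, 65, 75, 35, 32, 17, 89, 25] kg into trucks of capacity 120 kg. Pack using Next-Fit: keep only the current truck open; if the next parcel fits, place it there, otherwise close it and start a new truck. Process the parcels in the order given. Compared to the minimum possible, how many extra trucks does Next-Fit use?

1

Next-Fit: [83] [81,23] [65] [75,35] [32,17] [89,25] → 6 trucks.
Total size 525 kg; any packing needs at least ⌈525/120⌉ = 5 trucks.
An optimal packing achieves that bound: [89,25] [83,35] [81,32] [75,23,17] [65] → 5 trucks.
Excess: 6 − 5 = 1.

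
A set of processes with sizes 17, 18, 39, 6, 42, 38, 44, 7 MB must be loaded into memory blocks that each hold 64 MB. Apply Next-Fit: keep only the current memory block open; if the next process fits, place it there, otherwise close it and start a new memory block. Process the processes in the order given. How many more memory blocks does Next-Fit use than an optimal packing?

Next-Fit: [17,18] [39,6] [42] [38] [44,7] → 5 memory blocks.
Total size 211 MB; any packing needs at least ⌈211/64⌉ = 4 memory blocks.
An optimal packing achieves that bound: [44,18] [42,17] [39,7,6] [38] → 4 memory blocks.
Excess: 5 − 4 = 1.

1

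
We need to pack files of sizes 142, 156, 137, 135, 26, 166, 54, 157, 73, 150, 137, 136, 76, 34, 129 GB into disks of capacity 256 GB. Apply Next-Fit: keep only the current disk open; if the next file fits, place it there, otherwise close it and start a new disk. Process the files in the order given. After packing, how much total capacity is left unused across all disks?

Put 142 GB in disk 1; 114 GB remain.
Put 156 GB in disk 2; 100 GB remain.
Put 137 GB in disk 3; 119 GB remain.
Put 135 GB in disk 4; 121 GB remain.
Put 26 GB in disk 4; 95 GB remain.
Put 166 GB in disk 5; 90 GB remain.
Put 54 GB in disk 5; 36 GB remain.
Put 157 GB in disk 6; 99 GB remain.
Put 73 GB in disk 6; 26 GB remain.
Put 150 GB in disk 7; 106 GB remain.
Put 137 GB in disk 8; 119 GB remain.
Put 136 GB in disk 9; 120 GB remain.
Put 76 GB in disk 9; 44 GB remain.
Put 34 GB in disk 9; 10 GB remain.
Put 129 GB in disk 10; 127 GB remain.
10 disks × 256 GB = 2560 GB; used 1708 GB; unused 852 GB.

852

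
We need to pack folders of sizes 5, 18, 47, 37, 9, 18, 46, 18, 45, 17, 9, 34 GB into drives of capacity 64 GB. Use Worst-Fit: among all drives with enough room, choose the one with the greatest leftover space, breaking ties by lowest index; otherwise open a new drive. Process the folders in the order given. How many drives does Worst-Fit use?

5 drives

Put 5 GB in drive 1; 59 GB remain.
Put 18 GB in drive 1; 41 GB remain.
Put 47 GB in drive 2; 17 GB remain.
Put 37 GB in drive 1; 4 GB remain.
Put 9 GB in drive 2; 8 GB remain.
Put 18 GB in drive 3; 46 GB remain.
Put 46 GB in drive 3; 0 GB remain.
Put 18 GB in drive 4; 46 GB remain.
Put 45 GB in drive 4; 1 GB remain.
Put 17 GB in drive 5; 47 GB remain.
Put 9 GB in drive 5; 38 GB remain.
Put 34 GB in drive 5; 4 GB remain.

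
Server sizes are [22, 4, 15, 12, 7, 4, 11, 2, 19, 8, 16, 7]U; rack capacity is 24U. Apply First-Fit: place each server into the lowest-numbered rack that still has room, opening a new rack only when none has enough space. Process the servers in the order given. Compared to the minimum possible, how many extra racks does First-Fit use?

0

First-Fit: [22,2] [4,15,4] [12,7] [11,8] [19] [16,7] → 6 racks.
Total size 127U; any packing needs at least ⌈127/24⌉ = 6 racks.
So 6 is already optimal.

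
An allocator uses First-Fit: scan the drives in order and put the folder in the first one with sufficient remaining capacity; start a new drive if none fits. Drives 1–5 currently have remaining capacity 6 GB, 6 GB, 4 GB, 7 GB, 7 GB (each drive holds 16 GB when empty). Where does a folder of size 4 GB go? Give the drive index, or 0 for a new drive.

1

Drives with room: drive 1 (6 GB), drive 2 (6 GB), drive 3 (4 GB), drive 4 (7 GB), drive 5 (7 GB).
The first with room is drive 1.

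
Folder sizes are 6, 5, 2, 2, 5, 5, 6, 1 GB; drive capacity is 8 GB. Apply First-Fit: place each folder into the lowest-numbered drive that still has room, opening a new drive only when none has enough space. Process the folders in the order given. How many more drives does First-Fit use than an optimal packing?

First-Fit: [6,2] [5,2,1] [5] [5] [6] → 5 drives.
5 folders exceed 4 GB (half the capacity), and no two of those can share a drive, so at least 5 drives are needed.
So 5 is already optimal.

0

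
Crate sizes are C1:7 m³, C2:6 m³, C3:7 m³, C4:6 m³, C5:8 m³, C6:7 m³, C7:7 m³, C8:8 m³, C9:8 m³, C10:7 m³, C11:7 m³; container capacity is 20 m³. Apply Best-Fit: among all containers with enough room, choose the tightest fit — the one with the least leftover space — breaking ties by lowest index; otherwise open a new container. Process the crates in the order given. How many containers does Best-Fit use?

container 1: place C1 (7 m³), 13 m³ left
container 1: place C2 (6 m³), 7 m³ left
container 1: place C3 (7 m³), 0 m³ left
container 2: place C4 (6 m³), 14 m³ left
container 2: place C5 (8 m³), 6 m³ left
container 3: place C6 (7 m³), 13 m³ left
container 3: place C7 (7 m³), 6 m³ left
container 4: place C8 (8 m³), 12 m³ left
container 4: place C9 (8 m³), 4 m³ left
container 5: place C10 (7 m³), 13 m³ left
container 5: place C11 (7 m³), 6 m³ left
Final containers: [7,6,7] [6,8] [7,7] [8,8] [7,7].

5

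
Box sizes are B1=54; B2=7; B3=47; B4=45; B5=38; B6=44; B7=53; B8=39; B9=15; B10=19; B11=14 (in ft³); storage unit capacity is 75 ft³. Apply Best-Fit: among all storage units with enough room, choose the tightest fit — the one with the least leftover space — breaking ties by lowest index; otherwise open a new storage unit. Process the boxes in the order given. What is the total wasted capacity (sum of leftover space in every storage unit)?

Put B1 (54 ft³) in storage unit 1; 21 ft³ remain.
Put B2 (7 ft³) in storage unit 1; 14 ft³ remain.
Put B3 (47 ft³) in storage unit 2; 28 ft³ remain.
Put B4 (45 ft³) in storage unit 3; 30 ft³ remain.
Put B5 (38 ft³) in storage unit 4; 37 ft³ remain.
Put B6 (44 ft³) in storage unit 5; 31 ft³ remain.
Put B7 (53 ft³) in storage unit 6; 22 ft³ remain.
Put B8 (39 ft³) in storage unit 7; 36 ft³ remain.
Put B9 (15 ft³) in storage unit 6; 7 ft³ remain.
Put B10 (19 ft³) in storage unit 2; 9 ft³ remain.
Put B11 (14 ft³) in storage unit 1; 0 ft³ remain.
7 storage units × 75 ft³ = 525 ft³; used 375 ft³; unused 150 ft³.

150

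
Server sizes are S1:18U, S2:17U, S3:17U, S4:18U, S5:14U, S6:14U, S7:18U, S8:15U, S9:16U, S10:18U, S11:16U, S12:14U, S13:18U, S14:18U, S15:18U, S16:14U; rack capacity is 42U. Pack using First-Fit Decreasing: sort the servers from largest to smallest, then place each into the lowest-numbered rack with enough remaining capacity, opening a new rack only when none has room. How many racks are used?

Sorted descending: 18, 18, 18, 18, 18, 18, 18, 17, 17, 16, 16, 15, 14, 14, 14, 14.
rack 1: place 18U, 24U left
rack 1: place 18U, 6U left
rack 2: place 18U, 24U left
rack 2: place 18U, 6U left
rack 3: place 18U, 24U left
rack 3: place 18U, 6U left
rack 4: place 18U, 24U left
rack 4: place 17U, 7U left
rack 5: place 17U, 25U left
rack 5: place 16U, 9U left
rack 6: place 16U, 26U left
rack 6: place 15U, 11U left
rack 7: place 14U, 28U left
rack 7: place 14U, 14U left
rack 7: place 14U, 0U left
rack 8: place 14U, 28U left
Final racks: [18,18] [18,18] [18,18] [18,17] [17,16] [16,15] [14,14,14] [14].

8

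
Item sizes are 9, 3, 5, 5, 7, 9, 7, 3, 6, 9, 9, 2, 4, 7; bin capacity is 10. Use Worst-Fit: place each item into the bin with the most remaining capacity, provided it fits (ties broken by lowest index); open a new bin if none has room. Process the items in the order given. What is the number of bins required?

Put 9 in bin 1; 1 remain.
Put 3 in bin 2; 7 remain.
Put 5 in bin 2; 2 remain.
Put 5 in bin 3; 5 remain.
Put 7 in bin 4; 3 remain.
Put 9 in bin 5; 1 remain.
Put 7 in bin 6; 3 remain.
Put 3 in bin 3; 2 remain.
Put 6 in bin 7; 4 remain.
Put 9 in bin 8; 1 remain.
Put 9 in bin 9; 1 remain.
Put 2 in bin 7; 2 remain.
Put 4 in bin 10; 6 remain.
Put 7 in bin 11; 3 remain.

11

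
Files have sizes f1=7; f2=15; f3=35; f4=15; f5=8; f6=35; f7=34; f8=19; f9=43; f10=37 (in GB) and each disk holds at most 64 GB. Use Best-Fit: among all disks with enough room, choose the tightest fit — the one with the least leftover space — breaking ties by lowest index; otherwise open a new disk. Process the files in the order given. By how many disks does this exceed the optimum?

0

Best-Fit: [7,15,35] [15,8,35] [34,19] [43] [37] → 5 disks.
5 files exceed 32 GB (half the capacity), and no two of those can share a disk, so at least 5 disks are needed.
So 5 is already optimal.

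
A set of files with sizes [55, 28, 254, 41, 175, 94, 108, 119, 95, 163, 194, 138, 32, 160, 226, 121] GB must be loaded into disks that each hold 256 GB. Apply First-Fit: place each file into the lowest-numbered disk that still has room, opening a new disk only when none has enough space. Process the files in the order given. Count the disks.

10 disks

55 GB → disk 1 (remaining 201 GB)
28 GB → disk 1 (remaining 173 GB)
254 GB → disk 2 (remaining 2 GB)
41 GB → disk 1 (remaining 132 GB)
175 GB → disk 3 (remaining 81 GB)
94 GB → disk 1 (remaining 38 GB)
108 GB → disk 4 (remaining 148 GB)
119 GB → disk 4 (remaining 29 GB)
95 GB → disk 5 (remaining 161 GB)
163 GB → disk 6 (remaining 93 GB)
194 GB → disk 7 (remaining 62 GB)
138 GB → disk 5 (remaining 23 GB)
32 GB → disk 1 (remaining 6 GB)
160 GB → disk 8 (remaining 96 GB)
226 GB → disk 9 (remaining 30 GB)
121 GB → disk 10 (remaining 135 GB)
Final disks: [55,28,41,94,32] [254] [175] [108,119] [95,138] [163] [194] [160] [226] [121].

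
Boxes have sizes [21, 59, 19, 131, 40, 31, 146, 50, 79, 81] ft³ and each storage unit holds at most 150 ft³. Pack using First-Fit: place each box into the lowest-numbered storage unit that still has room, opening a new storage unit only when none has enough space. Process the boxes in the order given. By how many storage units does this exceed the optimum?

First-Fit: [21,59,19,40] [131] [31,50] [146] [79] [81] → 6 storage units.
Total size 657 ft³; any packing needs at least ⌈657/150⌉ = 5 storage units.
An optimal packing achieves that bound: [146] [131,19] [81,59] [79,50,21] [40,31] → 5 storage units.
Excess: 6 − 5 = 1.

1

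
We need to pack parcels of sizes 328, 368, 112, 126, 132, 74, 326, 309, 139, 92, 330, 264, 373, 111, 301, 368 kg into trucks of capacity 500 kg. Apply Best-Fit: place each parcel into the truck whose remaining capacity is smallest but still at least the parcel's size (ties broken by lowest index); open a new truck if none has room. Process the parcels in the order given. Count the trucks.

truck 1: place 328 kg, 172 kg left
truck 2: place 368 kg, 132 kg left
truck 2: place 112 kg, 20 kg left
truck 1: place 126 kg, 46 kg left
truck 3: place 132 kg, 368 kg left
truck 3: place 74 kg, 294 kg left
truck 4: place 326 kg, 174 kg left
truck 5: place 309 kg, 191 kg left
truck 4: place 139 kg, 35 kg left
truck 5: place 92 kg, 99 kg left
truck 6: place 330 kg, 170 kg left
truck 3: place 264 kg, 30 kg left
truck 7: place 373 kg, 127 kg left
truck 7: place 111 kg, 16 kg left
truck 8: place 301 kg, 199 kg left
truck 9: place 368 kg, 132 kg left
Final trucks: [328,126] [368,112] [132,74,264] [326,139] [309,92] [330] [373,111] [301] [368].

9 trucks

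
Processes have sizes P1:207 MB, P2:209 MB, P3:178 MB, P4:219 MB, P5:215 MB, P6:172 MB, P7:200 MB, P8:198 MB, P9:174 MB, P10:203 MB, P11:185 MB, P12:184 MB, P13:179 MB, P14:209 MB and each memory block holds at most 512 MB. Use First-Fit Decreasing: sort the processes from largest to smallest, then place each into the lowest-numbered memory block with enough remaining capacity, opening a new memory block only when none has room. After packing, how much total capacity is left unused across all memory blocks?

852

Sorted descending: 219, 215, 209, 209, 207, 203, 200, 198, 185, 184, 179, 178, 174, 172.
Put 219 MB in memory block 1; 293 MB remain.
Put 215 MB in memory block 1; 78 MB remain.
Put 209 MB in memory block 2; 303 MB remain.
Put 209 MB in memory block 2; 94 MB remain.
Put 207 MB in memory block 3; 305 MB remain.
Put 203 MB in memory block 3; 102 MB remain.
Put 200 MB in memory block 4; 312 MB remain.
Put 198 MB in memory block 4; 114 MB remain.
Put 185 MB in memory block 5; 327 MB remain.
Put 184 MB in memory block 5; 143 MB remain.
Put 179 MB in memory block 6; 333 MB remain.
Put 178 MB in memory block 6; 155 MB remain.
Put 174 MB in memory block 7; 338 MB remain.
Put 172 MB in memory block 7; 166 MB remain.
7 memory blocks × 512 MB = 3584 MB; used 2732 MB; unused 852 MB.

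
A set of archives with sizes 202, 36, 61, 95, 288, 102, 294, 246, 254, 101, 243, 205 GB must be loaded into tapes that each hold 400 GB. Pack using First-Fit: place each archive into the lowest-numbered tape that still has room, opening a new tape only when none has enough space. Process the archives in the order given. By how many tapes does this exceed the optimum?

0

First-Fit: [202,36,61,95] [288,102] [294,101] [246] [254] [243] [205] → 7 tapes.
7 archives exceed 200 GB (half the capacity), and no two of those can share a tape, so at least 7 tapes are needed.
So 7 is already optimal.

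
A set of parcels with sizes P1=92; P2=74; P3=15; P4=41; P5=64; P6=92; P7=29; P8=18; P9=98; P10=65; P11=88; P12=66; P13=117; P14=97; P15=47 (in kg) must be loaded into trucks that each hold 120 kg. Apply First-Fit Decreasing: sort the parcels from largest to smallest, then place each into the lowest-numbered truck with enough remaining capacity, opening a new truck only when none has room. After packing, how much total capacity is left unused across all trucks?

197

Sorted descending: 117, 98, 97, 92, 92, 88, 74, 66, 65, 64, 47, 41, 29, 18, 15.
truck 1: place 117 kg, 3 kg left
truck 2: place 98 kg, 22 kg left
truck 3: place 97 kg, 23 kg left
truck 4: place 92 kg, 28 kg left
truck 5: place 92 kg, 28 kg left
truck 6: place 88 kg, 32 kg left
truck 7: place 74 kg, 46 kg left
truck 8: place 66 kg, 54 kg left
truck 9: place 65 kg, 55 kg left
truck 10: place 64 kg, 56 kg left
truck 8: place 47 kg, 7 kg left
truck 7: place 41 kg, 5 kg left
truck 6: place 29 kg, 3 kg left
truck 2: place 18 kg, 4 kg left
truck 3: place 15 kg, 8 kg left
10 trucks × 120 kg = 1200 kg; used 1003 kg; unused 197 kg.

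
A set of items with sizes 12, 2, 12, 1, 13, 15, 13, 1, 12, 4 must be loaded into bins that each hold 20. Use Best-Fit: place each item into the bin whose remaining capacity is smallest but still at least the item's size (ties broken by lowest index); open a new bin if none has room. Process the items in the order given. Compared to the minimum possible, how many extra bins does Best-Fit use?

0

Best-Fit: [12,2,1,1,4] [12] [13] [15] [13] [12] → 6 bins.
6 items exceed 10 (half the capacity), and no two of those can share a bin, so at least 6 bins are needed.
So 6 is already optimal.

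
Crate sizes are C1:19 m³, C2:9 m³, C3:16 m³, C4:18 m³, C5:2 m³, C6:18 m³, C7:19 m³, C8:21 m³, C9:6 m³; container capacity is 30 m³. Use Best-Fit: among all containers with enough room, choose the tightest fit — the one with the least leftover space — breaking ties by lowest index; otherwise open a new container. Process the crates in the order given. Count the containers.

6 containers

Put C1 (19 m³) in container 1; 11 m³ remain.
Put C2 (9 m³) in container 1; 2 m³ remain.
Put C3 (16 m³) in container 2; 14 m³ remain.
Put C4 (18 m³) in container 3; 12 m³ remain.
Put C5 (2 m³) in container 1; 0 m³ remain.
Put C6 (18 m³) in container 4; 12 m³ remain.
Put C7 (19 m³) in container 5; 11 m³ remain.
Put C8 (21 m³) in container 6; 9 m³ remain.
Put C9 (6 m³) in container 6; 3 m³ remain.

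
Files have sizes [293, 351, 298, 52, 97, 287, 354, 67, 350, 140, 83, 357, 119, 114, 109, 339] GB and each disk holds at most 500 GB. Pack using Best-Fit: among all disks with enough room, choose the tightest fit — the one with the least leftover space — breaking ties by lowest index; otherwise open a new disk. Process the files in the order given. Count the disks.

293 GB → disk 1 (remaining 207 GB)
351 GB → disk 2 (remaining 149 GB)
298 GB → disk 3 (remaining 202 GB)
52 GB → disk 2 (remaining 97 GB)
97 GB → disk 2 (remaining 0 GB)
287 GB → disk 4 (remaining 213 GB)
354 GB → disk 5 (remaining 146 GB)
67 GB → disk 5 (remaining 79 GB)
350 GB → disk 6 (remaining 150 GB)
140 GB → disk 6 (remaining 10 GB)
83 GB → disk 3 (remaining 119 GB)
357 GB → disk 7 (remaining 143 GB)
119 GB → disk 3 (remaining 0 GB)
114 GB → disk 7 (remaining 29 GB)
109 GB → disk 1 (remaining 98 GB)
339 GB → disk 8 (remaining 161 GB)
Final disks: [293,109] [351,52,97] [298,83,119] [287] [354,67] [350,140] [357,114] [339].

8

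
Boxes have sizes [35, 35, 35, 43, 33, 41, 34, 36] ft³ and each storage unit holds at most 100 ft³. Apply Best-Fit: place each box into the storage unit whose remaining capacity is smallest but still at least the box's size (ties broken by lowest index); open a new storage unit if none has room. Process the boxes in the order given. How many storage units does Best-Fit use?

35 ft³ → storage unit 1 (remaining 65 ft³)
35 ft³ → storage unit 1 (remaining 30 ft³)
35 ft³ → storage unit 2 (remaining 65 ft³)
43 ft³ → storage unit 2 (remaining 22 ft³)
33 ft³ → storage unit 3 (remaining 67 ft³)
41 ft³ → storage unit 3 (remaining 26 ft³)
34 ft³ → storage unit 4 (remaining 66 ft³)
36 ft³ → storage unit 4 (remaining 30 ft³)
Final storage units: [35,35] [35,43] [33,41] [34,36].

4 storage units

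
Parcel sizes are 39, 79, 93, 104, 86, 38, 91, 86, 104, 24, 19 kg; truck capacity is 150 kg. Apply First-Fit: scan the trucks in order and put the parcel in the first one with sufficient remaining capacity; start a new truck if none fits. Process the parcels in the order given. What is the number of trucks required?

7 trucks

Put 39 kg in truck 1; 111 kg remain.
Put 79 kg in truck 1; 32 kg remain.
Put 93 kg in truck 2; 57 kg remain.
Put 104 kg in truck 3; 46 kg remain.
Put 86 kg in truck 4; 64 kg remain.
Put 38 kg in truck 2; 19 kg remain.
Put 91 kg in truck 5; 59 kg remain.
Put 86 kg in truck 6; 64 kg remain.
Put 104 kg in truck 7; 46 kg remain.
Put 24 kg in truck 1; 8 kg remain.
Put 19 kg in truck 2; 0 kg remain.
Final trucks: [39,79,24] [93,38,19] [104] [86] [91] [86] [104].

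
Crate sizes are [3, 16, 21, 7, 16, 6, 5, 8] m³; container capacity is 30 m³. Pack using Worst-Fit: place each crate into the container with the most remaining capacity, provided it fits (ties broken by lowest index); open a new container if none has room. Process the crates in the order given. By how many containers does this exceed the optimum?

Worst-Fit: [3,16,7] [21,5] [16,6,8] → 3 containers.
Total size 82 m³; any packing needs at least ⌈82/30⌉ = 3 containers.
So 3 is already optimal.

0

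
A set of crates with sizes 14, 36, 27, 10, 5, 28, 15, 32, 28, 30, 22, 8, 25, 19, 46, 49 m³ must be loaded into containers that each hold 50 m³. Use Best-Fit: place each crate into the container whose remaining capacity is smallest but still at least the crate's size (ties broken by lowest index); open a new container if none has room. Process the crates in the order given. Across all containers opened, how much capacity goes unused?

56

Put 14 m³ in container 1; 36 m³ remain.
Put 36 m³ in container 1; 0 m³ remain.
Put 27 m³ in container 2; 23 m³ remain.
Put 10 m³ in container 2; 13 m³ remain.
Put 5 m³ in container 2; 8 m³ remain.
Put 28 m³ in container 3; 22 m³ remain.
Put 15 m³ in container 3; 7 m³ remain.
Put 32 m³ in container 4; 18 m³ remain.
Put 28 m³ in container 5; 22 m³ remain.
Put 30 m³ in container 6; 20 m³ remain.
Put 22 m³ in container 5; 0 m³ remain.
Put 8 m³ in container 2; 0 m³ remain.
Put 25 m³ in container 7; 25 m³ remain.
Put 19 m³ in container 6; 1 m³ remain.
Put 46 m³ in container 8; 4 m³ remain.
Put 49 m³ in container 9; 1 m³ remain.
9 containers × 50 m³ = 450 m³; used 394 m³; unused 56 m³.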